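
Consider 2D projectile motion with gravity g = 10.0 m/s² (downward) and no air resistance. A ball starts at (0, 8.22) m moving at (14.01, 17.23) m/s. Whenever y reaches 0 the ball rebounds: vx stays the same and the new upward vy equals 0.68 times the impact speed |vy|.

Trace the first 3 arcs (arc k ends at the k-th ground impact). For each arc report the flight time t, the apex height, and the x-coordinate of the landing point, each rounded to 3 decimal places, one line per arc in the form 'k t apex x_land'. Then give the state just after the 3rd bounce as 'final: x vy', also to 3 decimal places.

Arc 1: start y=8.220, vy=17.230 → t=3.871, apex=23.064, x_land=54.229, impact vy=-21.477
  bounce: vy ← 0.68·21.477 = 14.605
Arc 2: start y=0.000, vy=14.605 → t=2.921, apex=10.665, x_land=95.151, impact vy=-14.605
  bounce: vy ← 0.68·14.605 = 9.931
Arc 3: start y=0.000, vy=9.931 → t=1.986, apex=4.931, x_land=122.978, impact vy=-9.931
  bounce: vy ← 0.68·9.931 = 6.753

1 3.871 23.064 54.229
2 2.921 10.665 95.151
3 1.986 4.931 122.978
final: 122.978 6.753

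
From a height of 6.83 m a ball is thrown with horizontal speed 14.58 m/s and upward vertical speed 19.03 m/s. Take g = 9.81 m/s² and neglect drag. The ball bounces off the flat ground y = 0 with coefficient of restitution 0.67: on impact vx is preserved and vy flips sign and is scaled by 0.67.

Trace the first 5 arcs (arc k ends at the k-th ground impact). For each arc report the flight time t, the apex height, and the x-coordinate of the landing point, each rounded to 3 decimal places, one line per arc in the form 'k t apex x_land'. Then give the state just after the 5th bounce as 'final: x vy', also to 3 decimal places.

Arc 1: start y=6.830, vy=19.030 → t=4.210, apex=25.288, x_land=61.388, impact vy=-22.274
  bounce: vy ← 0.67·22.274 = 14.924
Arc 2: start y=0.000, vy=14.924 → t=3.043, apex=11.352, x_land=105.749, impact vy=-14.924
  bounce: vy ← 0.67·14.924 = 9.999
Arc 3: start y=0.000, vy=9.999 → t=2.039, apex=5.096, x_land=135.470, impact vy=-9.999
  bounce: vy ← 0.67·9.999 = 6.699
Arc 4: start y=0.000, vy=6.699 → t=1.366, apex=2.287, x_land=155.384, impact vy=-6.699
  bounce: vy ← 0.67·6.699 = 4.489
Arc 5: start y=0.000, vy=4.489 → t=0.915, apex=1.027, x_land=168.726, impact vy=-4.489
  bounce: vy ← 0.67·4.489 = 3.007

1 4.210 25.288 61.388
2 3.043 11.352 105.749
3 2.039 5.096 135.470
4 1.366 2.287 155.384
5 0.915 1.027 168.726
final: 168.726 3.007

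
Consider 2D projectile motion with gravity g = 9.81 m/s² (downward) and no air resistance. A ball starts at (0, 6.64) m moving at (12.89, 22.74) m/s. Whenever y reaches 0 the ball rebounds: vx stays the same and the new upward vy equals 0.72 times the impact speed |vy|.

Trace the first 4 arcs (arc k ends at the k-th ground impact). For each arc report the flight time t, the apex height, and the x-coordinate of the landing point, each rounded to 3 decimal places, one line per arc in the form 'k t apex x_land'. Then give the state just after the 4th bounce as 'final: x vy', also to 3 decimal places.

Arc 1: start y=6.640, vy=22.740 → t=4.912, apex=32.996, x_land=63.312, impact vy=-25.444
  bounce: vy ← 0.72·25.444 = 18.319
Arc 2: start y=0.000, vy=18.319 → t=3.735, apex=17.105, x_land=111.454, impact vy=-18.319
  bounce: vy ← 0.72·18.319 = 13.190
Arc 3: start y=0.000, vy=13.190 → t=2.689, apex=8.867, x_land=146.117, impact vy=-13.190
  bounce: vy ← 0.72·13.190 = 9.497
Arc 4: start y=0.000, vy=9.497 → t=1.936, apex=4.597, x_land=171.074, impact vy=-9.497
  bounce: vy ← 0.72·9.497 = 6.838

1 4.912 32.996 63.312
2 3.735 17.105 111.454
3 2.689 8.867 146.117
4 1.936 4.597 171.074
final: 171.074 6.838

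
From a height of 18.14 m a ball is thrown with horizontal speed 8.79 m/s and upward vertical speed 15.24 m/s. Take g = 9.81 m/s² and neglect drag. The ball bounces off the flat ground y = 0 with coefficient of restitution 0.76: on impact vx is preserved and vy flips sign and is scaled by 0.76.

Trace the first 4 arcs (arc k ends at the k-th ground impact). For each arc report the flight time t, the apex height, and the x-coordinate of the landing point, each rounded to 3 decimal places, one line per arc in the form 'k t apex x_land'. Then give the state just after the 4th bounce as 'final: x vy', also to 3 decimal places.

Arc 1: start y=18.140, vy=15.240 → t=4.026, apex=29.978, x_land=35.386, impact vy=-24.252
  bounce: vy ← 0.76·24.252 = 18.432
Arc 2: start y=0.000, vy=18.432 → t=3.758, apex=17.315, x_land=68.416, impact vy=-18.432
  bounce: vy ← 0.76·18.432 = 14.008
Arc 3: start y=0.000, vy=14.008 → t=2.856, apex=10.001, x_land=93.519, impact vy=-14.008
  bounce: vy ← 0.76·14.008 = 10.646
Arc 4: start y=0.000, vy=10.646 → t=2.170, apex=5.777, x_land=112.598, impact vy=-10.646
  bounce: vy ← 0.76·10.646 = 8.091

1 4.026 29.978 35.386
2 3.758 17.315 68.416
3 2.856 10.001 93.519
4 2.170 5.777 112.598
final: 112.598 8.091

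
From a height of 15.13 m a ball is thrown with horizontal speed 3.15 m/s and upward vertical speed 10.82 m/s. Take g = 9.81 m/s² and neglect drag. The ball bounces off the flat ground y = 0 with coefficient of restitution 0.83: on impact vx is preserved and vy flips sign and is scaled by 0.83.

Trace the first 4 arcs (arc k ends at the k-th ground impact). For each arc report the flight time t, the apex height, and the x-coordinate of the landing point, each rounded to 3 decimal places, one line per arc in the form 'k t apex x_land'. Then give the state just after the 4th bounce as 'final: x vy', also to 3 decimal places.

1 3.177 21.097 10.007
2 3.443 14.534 20.852
3 2.857 10.012 29.853
4 2.372 6.897 37.323
final: 37.323 9.655

Arc 1: start y=15.130, vy=10.820 → t=3.177, apex=21.097, x_land=10.007, impact vy=-20.345
  bounce: vy ← 0.83·20.345 = 16.886
Arc 2: start y=0.000, vy=16.886 → t=3.443, apex=14.534, x_land=20.852, impact vy=-16.886
  bounce: vy ← 0.83·16.886 = 14.016
Arc 3: start y=0.000, vy=14.016 → t=2.857, apex=10.012, x_land=29.853, impact vy=-14.016
  bounce: vy ← 0.83·14.016 = 11.633
Arc 4: start y=0.000, vy=11.633 → t=2.372, apex=6.897, x_land=37.323, impact vy=-11.633
  bounce: vy ← 0.83·11.633 = 9.655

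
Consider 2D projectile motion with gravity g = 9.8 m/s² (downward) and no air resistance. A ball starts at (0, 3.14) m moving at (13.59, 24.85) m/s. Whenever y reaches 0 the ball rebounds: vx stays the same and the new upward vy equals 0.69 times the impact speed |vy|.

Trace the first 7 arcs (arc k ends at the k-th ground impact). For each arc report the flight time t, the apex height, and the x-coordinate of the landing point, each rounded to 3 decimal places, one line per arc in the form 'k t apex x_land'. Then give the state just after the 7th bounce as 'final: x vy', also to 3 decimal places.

1 5.195 34.646 70.597
2 3.670 16.495 120.466
3 2.532 7.853 154.875
4 1.747 3.739 178.618
5 1.205 1.780 195.000
6 0.832 0.848 206.304
7 0.574 0.404 214.104
final: 214.104 1.940

Arc 1: start y=3.140, vy=24.850 → t=5.195, apex=34.646, x_land=70.597, impact vy=-26.059
  bounce: vy ← 0.69·26.059 = 17.981
Arc 2: start y=0.000, vy=17.981 → t=3.670, apex=16.495, x_land=120.466, impact vy=-17.981
  bounce: vy ← 0.69·17.981 = 12.407
Arc 3: start y=0.000, vy=12.407 → t=2.532, apex=7.853, x_land=154.875, impact vy=-12.407
  bounce: vy ← 0.69·12.407 = 8.561
Arc 4: start y=0.000, vy=8.561 → t=1.747, apex=3.739, x_land=178.618, impact vy=-8.561
  bounce: vy ← 0.69·8.561 = 5.907
Arc 5: start y=0.000, vy=5.907 → t=1.205, apex=1.780, x_land=195.000, impact vy=-5.907
  bounce: vy ← 0.69·5.907 = 4.076
Arc 6: start y=0.000, vy=4.076 → t=0.832, apex=0.848, x_land=206.304, impact vy=-4.076
  bounce: vy ← 0.69·4.076 = 2.812
Arc 7: start y=0.000, vy=2.812 → t=0.574, apex=0.404, x_land=214.104, impact vy=-2.812
  bounce: vy ← 0.69·2.812 = 1.940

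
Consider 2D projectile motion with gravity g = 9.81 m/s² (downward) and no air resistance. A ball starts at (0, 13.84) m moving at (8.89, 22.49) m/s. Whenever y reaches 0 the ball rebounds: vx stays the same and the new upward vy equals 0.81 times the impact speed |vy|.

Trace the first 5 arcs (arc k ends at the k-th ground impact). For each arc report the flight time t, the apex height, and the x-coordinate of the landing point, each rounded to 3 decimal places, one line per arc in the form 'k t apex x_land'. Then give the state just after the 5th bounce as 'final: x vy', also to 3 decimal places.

1 5.135 39.620 45.647
2 4.604 25.995 86.578
3 3.729 17.055 119.732
4 3.021 11.190 146.587
5 2.447 7.342 168.340
final: 168.340 9.721

Arc 1: start y=13.840, vy=22.490 → t=5.135, apex=39.620, x_land=45.647, impact vy=-27.881
  bounce: vy ← 0.81·27.881 = 22.583
Arc 2: start y=0.000, vy=22.583 → t=4.604, apex=25.995, x_land=86.578, impact vy=-22.583
  bounce: vy ← 0.81·22.583 = 18.293
Arc 3: start y=0.000, vy=18.293 → t=3.729, apex=17.055, x_land=119.732, impact vy=-18.293
  bounce: vy ← 0.81·18.293 = 14.817
Arc 4: start y=0.000, vy=14.817 → t=3.021, apex=11.190, x_land=146.587, impact vy=-14.817
  bounce: vy ← 0.81·14.817 = 12.002
Arc 5: start y=0.000, vy=12.002 → t=2.447, apex=7.342, x_land=168.340, impact vy=-12.002
  bounce: vy ← 0.81·12.002 = 9.721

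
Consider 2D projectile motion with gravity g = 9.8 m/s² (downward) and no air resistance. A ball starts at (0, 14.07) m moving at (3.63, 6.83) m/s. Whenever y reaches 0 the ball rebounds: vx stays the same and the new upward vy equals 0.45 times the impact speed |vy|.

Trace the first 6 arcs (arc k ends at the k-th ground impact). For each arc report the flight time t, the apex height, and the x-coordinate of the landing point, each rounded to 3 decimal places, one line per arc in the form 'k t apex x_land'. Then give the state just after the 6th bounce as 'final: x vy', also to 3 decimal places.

1 2.529 16.450 9.181
2 1.649 3.331 15.167
3 0.742 0.675 17.861
4 0.334 0.137 19.073
5 0.150 0.028 19.618
6 0.068 0.006 19.864
final: 19.864 0.149

Arc 1: start y=14.070, vy=6.830 → t=2.529, apex=16.450, x_land=9.181, impact vy=-17.956
  bounce: vy ← 0.45·17.956 = 8.080
Arc 2: start y=0.000, vy=8.080 → t=1.649, apex=3.331, x_land=15.167, impact vy=-8.080
  bounce: vy ← 0.45·8.080 = 3.636
Arc 3: start y=0.000, vy=3.636 → t=0.742, apex=0.675, x_land=17.861, impact vy=-3.636
  bounce: vy ← 0.45·3.636 = 1.636
Arc 4: start y=0.000, vy=1.636 → t=0.334, apex=0.137, x_land=19.073, impact vy=-1.636
  bounce: vy ← 0.45·1.636 = 0.736
Arc 5: start y=0.000, vy=0.736 → t=0.150, apex=0.028, x_land=19.618, impact vy=-0.736
  bounce: vy ← 0.45·0.736 = 0.331
Arc 6: start y=0.000, vy=0.331 → t=0.068, apex=0.006, x_land=19.864, impact vy=-0.331
  bounce: vy ← 0.45·0.331 = 0.149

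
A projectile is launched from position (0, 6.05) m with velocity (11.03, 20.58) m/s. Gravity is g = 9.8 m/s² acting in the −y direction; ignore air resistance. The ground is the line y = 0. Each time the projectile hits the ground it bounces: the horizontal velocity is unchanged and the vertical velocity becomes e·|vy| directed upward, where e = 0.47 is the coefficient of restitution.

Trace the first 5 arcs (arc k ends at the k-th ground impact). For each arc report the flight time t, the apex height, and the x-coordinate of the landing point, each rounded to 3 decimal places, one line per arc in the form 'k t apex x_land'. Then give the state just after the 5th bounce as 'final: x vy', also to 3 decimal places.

Arc 1: start y=6.050, vy=20.580 → t=4.476, apex=27.659, x_land=49.369, impact vy=-23.283
  bounce: vy ← 0.47·23.283 = 10.943
Arc 2: start y=0.000, vy=10.943 → t=2.233, apex=6.110, x_land=74.002, impact vy=-10.943
  bounce: vy ← 0.47·10.943 = 5.143
Arc 3: start y=0.000, vy=5.143 → t=1.050, apex=1.350, x_land=85.580, impact vy=-5.143
  bounce: vy ← 0.47·5.143 = 2.417
Arc 4: start y=0.000, vy=2.417 → t=0.493, apex=0.298, x_land=91.021, impact vy=-2.417
  bounce: vy ← 0.47·2.417 = 1.136
Arc 5: start y=0.000, vy=1.136 → t=0.232, apex=0.066, x_land=93.579, impact vy=-1.136
  bounce: vy ← 0.47·1.136 = 0.534

1 4.476 27.659 49.369
2 2.233 6.110 74.002
3 1.050 1.350 85.580
4 0.493 0.298 91.021
5 0.232 0.066 93.579
final: 93.579 0.534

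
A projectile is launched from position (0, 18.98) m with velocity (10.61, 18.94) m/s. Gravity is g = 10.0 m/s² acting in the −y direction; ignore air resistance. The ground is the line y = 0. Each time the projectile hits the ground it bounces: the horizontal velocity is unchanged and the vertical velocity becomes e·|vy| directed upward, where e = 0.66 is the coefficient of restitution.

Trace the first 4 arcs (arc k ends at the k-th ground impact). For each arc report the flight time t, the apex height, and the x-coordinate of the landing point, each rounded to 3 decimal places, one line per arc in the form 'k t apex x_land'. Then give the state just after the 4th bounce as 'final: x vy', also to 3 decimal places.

1 4.611 36.916 48.925
2 3.587 16.081 86.980
3 2.367 7.005 112.096
4 1.562 3.051 128.673
final: 128.673 5.156

Arc 1: start y=18.980, vy=18.940 → t=4.611, apex=36.916, x_land=48.925, impact vy=-27.172
  bounce: vy ← 0.66·27.172 = 17.934
Arc 2: start y=0.000, vy=17.934 → t=3.587, apex=16.081, x_land=86.980, impact vy=-17.934
  bounce: vy ← 0.66·17.934 = 11.836
Arc 3: start y=0.000, vy=11.836 → t=2.367, apex=7.005, x_land=112.096, impact vy=-11.836
  bounce: vy ← 0.66·11.836 = 7.812
Arc 4: start y=0.000, vy=7.812 → t=1.562, apex=3.051, x_land=128.673, impact vy=-7.812
  bounce: vy ← 0.66·7.812 = 5.156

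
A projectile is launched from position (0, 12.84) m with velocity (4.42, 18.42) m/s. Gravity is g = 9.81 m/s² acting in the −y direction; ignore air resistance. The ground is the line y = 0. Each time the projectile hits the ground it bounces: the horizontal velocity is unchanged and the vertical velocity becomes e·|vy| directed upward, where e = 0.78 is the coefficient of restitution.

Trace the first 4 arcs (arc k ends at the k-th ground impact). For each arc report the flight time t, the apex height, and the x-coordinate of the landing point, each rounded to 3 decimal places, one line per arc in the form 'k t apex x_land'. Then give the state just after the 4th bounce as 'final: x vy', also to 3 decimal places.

Arc 1: start y=12.840, vy=18.420 → t=4.356, apex=30.133, x_land=19.255, impact vy=-24.315
  bounce: vy ← 0.78·24.315 = 18.966
Arc 2: start y=0.000, vy=18.966 → t=3.867, apex=18.333, x_land=36.345, impact vy=-18.966
  bounce: vy ← 0.78·18.966 = 14.793
Arc 3: start y=0.000, vy=14.793 → t=3.016, apex=11.154, x_land=49.676, impact vy=-14.793
  bounce: vy ← 0.78·14.793 = 11.539
Arc 4: start y=0.000, vy=11.539 → t=2.352, apex=6.786, x_land=60.073, impact vy=-11.539
  bounce: vy ← 0.78·11.539 = 9.000

1 4.356 30.133 19.255
2 3.867 18.333 36.345
3 3.016 11.154 49.676
4 2.352 6.786 60.073
final: 60.073 9.000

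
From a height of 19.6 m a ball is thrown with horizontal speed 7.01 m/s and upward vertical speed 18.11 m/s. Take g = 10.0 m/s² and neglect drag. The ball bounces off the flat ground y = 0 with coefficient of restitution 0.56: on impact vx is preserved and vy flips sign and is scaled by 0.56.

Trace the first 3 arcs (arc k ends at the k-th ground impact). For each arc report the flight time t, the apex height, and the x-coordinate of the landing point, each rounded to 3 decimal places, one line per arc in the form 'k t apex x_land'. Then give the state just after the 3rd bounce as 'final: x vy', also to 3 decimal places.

1 4.494 35.999 31.505
2 3.005 11.289 52.571
3 1.683 3.540 64.368
final: 64.368 4.712

Arc 1: start y=19.600, vy=18.110 → t=4.494, apex=35.999, x_land=31.505, impact vy=-26.832
  bounce: vy ← 0.56·26.832 = 15.026
Arc 2: start y=0.000, vy=15.026 → t=3.005, apex=11.289, x_land=52.571, impact vy=-15.026
  bounce: vy ← 0.56·15.026 = 8.415
Arc 3: start y=0.000, vy=8.415 → t=1.683, apex=3.540, x_land=64.368, impact vy=-8.415
  bounce: vy ← 0.56·8.415 = 4.712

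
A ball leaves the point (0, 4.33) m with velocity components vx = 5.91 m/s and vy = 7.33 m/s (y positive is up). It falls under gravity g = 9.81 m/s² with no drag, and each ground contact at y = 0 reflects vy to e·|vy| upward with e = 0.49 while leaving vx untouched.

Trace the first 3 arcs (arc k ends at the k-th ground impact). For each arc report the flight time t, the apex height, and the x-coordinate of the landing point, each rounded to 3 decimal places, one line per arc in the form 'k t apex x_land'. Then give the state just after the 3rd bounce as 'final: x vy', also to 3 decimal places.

1 1.948 7.068 11.511
2 1.176 1.697 18.463
3 0.576 0.407 21.870
final: 21.870 1.385

Arc 1: start y=4.330, vy=7.330 → t=1.948, apex=7.068, x_land=11.511, impact vy=-11.776
  bounce: vy ← 0.49·11.776 = 5.770
Arc 2: start y=0.000, vy=5.770 → t=1.176, apex=1.697, x_land=18.463, impact vy=-5.770
  bounce: vy ← 0.49·5.770 = 2.828
Arc 3: start y=0.000, vy=2.828 → t=0.576, apex=0.407, x_land=21.870, impact vy=-2.828
  bounce: vy ← 0.49·2.828 = 1.385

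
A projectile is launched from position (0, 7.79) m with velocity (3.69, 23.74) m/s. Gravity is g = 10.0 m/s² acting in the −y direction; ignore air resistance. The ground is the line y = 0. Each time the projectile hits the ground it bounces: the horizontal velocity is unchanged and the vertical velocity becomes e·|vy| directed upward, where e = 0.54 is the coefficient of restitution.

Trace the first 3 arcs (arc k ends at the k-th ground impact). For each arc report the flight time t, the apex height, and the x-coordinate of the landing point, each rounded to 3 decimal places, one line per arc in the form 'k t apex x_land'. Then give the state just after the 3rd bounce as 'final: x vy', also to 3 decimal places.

1 5.056 35.969 18.657
2 2.897 10.489 29.346
3 1.564 3.058 35.118
final: 35.118 4.223

Arc 1: start y=7.790, vy=23.740 → t=5.056, apex=35.969, x_land=18.657, impact vy=-26.821
  bounce: vy ← 0.54·26.821 = 14.484
Arc 2: start y=0.000, vy=14.484 → t=2.897, apex=10.489, x_land=29.346, impact vy=-14.484
  bounce: vy ← 0.54·14.484 = 7.821
Arc 3: start y=0.000, vy=7.821 → t=1.564, apex=3.058, x_land=35.118, impact vy=-7.821
  bounce: vy ← 0.54·7.821 = 4.223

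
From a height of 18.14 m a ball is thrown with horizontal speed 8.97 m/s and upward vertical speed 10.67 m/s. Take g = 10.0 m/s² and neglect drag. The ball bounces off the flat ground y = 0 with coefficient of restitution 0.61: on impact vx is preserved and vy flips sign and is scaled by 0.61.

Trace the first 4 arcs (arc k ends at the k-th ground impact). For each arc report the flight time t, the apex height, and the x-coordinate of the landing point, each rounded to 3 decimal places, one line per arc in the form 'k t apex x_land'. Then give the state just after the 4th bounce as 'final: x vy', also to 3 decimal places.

Arc 1: start y=18.140, vy=10.670 → t=3.250, apex=23.832, x_land=29.155, impact vy=-21.832
  bounce: vy ← 0.61·21.832 = 13.318
Arc 2: start y=0.000, vy=13.318 → t=2.664, apex=8.868, x_land=53.047, impact vy=-13.318
  bounce: vy ← 0.61·13.318 = 8.124
Arc 3: start y=0.000, vy=8.124 → t=1.625, apex=3.300, x_land=67.621, impact vy=-8.124
  bounce: vy ← 0.61·8.124 = 4.956
Arc 4: start y=0.000, vy=4.956 → t=0.991, apex=1.228, x_land=76.511, impact vy=-4.956
  bounce: vy ← 0.61·4.956 = 3.023

1 3.250 23.832 29.155
2 2.664 8.868 53.047
3 1.625 3.300 67.621
4 0.991 1.228 76.511
final: 76.511 3.023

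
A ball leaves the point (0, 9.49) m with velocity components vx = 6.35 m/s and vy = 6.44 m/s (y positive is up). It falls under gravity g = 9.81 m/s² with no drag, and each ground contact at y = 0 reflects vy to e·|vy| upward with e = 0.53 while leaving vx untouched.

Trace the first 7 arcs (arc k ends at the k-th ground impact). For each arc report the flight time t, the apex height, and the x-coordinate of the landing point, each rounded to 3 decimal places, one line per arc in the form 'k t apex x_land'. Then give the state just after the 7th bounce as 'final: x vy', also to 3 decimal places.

Arc 1: start y=9.490, vy=6.440 → t=2.195, apex=11.604, x_land=13.935, impact vy=-15.089
  bounce: vy ← 0.53·15.089 = 7.997
Arc 2: start y=0.000, vy=7.997 → t=1.630, apex=3.260, x_land=24.288, impact vy=-7.997
  bounce: vy ← 0.53·7.997 = 4.238
Arc 3: start y=0.000, vy=4.238 → t=0.864, apex=0.916, x_land=29.775, impact vy=-4.238
  bounce: vy ← 0.53·4.238 = 2.246
Arc 4: start y=0.000, vy=2.246 → t=0.458, apex=0.257, x_land=32.683, impact vy=-2.246
  bounce: vy ← 0.53·2.246 = 1.191
Arc 5: start y=0.000, vy=1.191 → t=0.243, apex=0.072, x_land=34.225, impact vy=-1.191
  bounce: vy ← 0.53·1.191 = 0.631
Arc 6: start y=0.000, vy=0.631 → t=0.129, apex=0.020, x_land=35.042, impact vy=-0.631
  bounce: vy ← 0.53·0.631 = 0.334
Arc 7: start y=0.000, vy=0.334 → t=0.068, apex=0.006, x_land=35.475, impact vy=-0.334
  bounce: vy ← 0.53·0.334 = 0.177

1 2.195 11.604 13.935
2 1.630 3.260 24.288
3 0.864 0.916 29.775
4 0.458 0.257 32.683
5 0.243 0.072 34.225
6 0.129 0.020 35.042
7 0.068 0.006 35.475
final: 35.475 0.177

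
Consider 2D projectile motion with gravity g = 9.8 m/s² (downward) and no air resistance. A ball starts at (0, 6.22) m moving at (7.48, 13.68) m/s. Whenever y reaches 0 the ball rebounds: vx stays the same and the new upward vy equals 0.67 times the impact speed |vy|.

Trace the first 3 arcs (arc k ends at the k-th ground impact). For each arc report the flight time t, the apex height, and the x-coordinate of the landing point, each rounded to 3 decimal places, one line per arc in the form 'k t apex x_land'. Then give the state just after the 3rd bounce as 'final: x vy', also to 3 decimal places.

Arc 1: start y=6.220, vy=13.680 → t=3.190, apex=15.768, x_land=23.860, impact vy=-17.580
  bounce: vy ← 0.67·17.580 = 11.779
Arc 2: start y=0.000, vy=11.779 → t=2.404, apex=7.078, x_land=41.840, impact vy=-11.779
  bounce: vy ← 0.67·11.779 = 7.892
Arc 3: start y=0.000, vy=7.892 → t=1.611, apex=3.177, x_land=53.887, impact vy=-7.892
  bounce: vy ← 0.67·7.892 = 5.287

1 3.190 15.768 23.860
2 2.404 7.078 41.840
3 1.611 3.177 53.887
final: 53.887 5.287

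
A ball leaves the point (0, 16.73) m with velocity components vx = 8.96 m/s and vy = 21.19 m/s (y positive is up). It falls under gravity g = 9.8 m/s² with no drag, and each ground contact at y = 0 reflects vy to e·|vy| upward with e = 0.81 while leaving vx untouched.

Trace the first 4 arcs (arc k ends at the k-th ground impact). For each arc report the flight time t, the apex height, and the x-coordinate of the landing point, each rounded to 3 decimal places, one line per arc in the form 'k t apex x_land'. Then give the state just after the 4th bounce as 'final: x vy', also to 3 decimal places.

1 5.006 39.639 44.858
2 4.608 26.007 86.142
3 3.732 17.063 119.583
4 3.023 11.195 146.669
final: 146.669 11.999

Arc 1: start y=16.730, vy=21.190 → t=5.006, apex=39.639, x_land=44.858, impact vy=-27.873
  bounce: vy ← 0.81·27.873 = 22.577
Arc 2: start y=0.000, vy=22.577 → t=4.608, apex=26.007, x_land=86.142, impact vy=-22.577
  bounce: vy ← 0.81·22.577 = 18.288
Arc 3: start y=0.000, vy=18.288 → t=3.732, apex=17.063, x_land=119.583, impact vy=-18.288
  bounce: vy ← 0.81·18.288 = 14.813
Arc 4: start y=0.000, vy=14.813 → t=3.023, apex=11.195, x_land=146.669, impact vy=-14.813
  bounce: vy ← 0.81·14.813 = 11.999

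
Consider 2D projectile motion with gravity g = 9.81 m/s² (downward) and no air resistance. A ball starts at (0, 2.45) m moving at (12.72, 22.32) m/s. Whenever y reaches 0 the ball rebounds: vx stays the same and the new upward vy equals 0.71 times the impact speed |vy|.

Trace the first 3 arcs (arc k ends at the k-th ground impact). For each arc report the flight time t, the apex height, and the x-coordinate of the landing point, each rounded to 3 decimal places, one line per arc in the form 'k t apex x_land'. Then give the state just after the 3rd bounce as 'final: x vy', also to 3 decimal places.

Arc 1: start y=2.450, vy=22.320 → t=4.658, apex=27.842, x_land=59.246, impact vy=-23.372
  bounce: vy ← 0.71·23.372 = 16.594
Arc 2: start y=0.000, vy=16.594 → t=3.383, apex=14.035, x_land=102.279, impact vy=-16.594
  bounce: vy ← 0.71·16.594 = 11.782
Arc 3: start y=0.000, vy=11.782 → t=2.402, apex=7.075, x_land=132.833, impact vy=-11.782
  bounce: vy ← 0.71·11.782 = 8.365

1 4.658 27.842 59.246
2 3.383 14.035 102.279
3 2.402 7.075 132.833
final: 132.833 8.365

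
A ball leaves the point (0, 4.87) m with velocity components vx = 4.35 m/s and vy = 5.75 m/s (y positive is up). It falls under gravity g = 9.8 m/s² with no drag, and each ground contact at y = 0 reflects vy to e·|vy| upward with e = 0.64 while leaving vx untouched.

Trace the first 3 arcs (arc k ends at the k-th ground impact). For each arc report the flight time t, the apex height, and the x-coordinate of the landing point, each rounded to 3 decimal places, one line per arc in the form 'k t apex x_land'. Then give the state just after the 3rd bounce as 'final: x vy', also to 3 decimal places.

Arc 1: start y=4.870, vy=5.750 → t=1.744, apex=6.557, x_land=7.584, impact vy=-11.336
  bounce: vy ← 0.64·11.336 = 7.255
Arc 2: start y=0.000, vy=7.255 → t=1.481, apex=2.686, x_land=14.025, impact vy=-7.255
  bounce: vy ← 0.64·7.255 = 4.643
Arc 3: start y=0.000, vy=4.643 → t=0.948, apex=1.100, x_land=18.147, impact vy=-4.643
  bounce: vy ← 0.64·4.643 = 2.972

1 1.744 6.557 7.584
2 1.481 2.686 14.025
3 0.948 1.100 18.147
final: 18.147 2.972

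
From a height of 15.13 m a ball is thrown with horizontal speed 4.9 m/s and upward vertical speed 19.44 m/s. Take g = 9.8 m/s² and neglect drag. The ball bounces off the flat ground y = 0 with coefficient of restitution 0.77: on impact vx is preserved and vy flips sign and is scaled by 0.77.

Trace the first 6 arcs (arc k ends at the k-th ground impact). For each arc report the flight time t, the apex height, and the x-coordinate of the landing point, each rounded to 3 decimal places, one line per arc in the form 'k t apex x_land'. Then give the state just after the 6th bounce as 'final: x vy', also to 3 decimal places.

Arc 1: start y=15.130, vy=19.440 → t=4.634, apex=34.411, x_land=22.705, impact vy=-25.970
  bounce: vy ← 0.77·25.970 = 19.997
Arc 2: start y=0.000, vy=19.997 → t=4.081, apex=20.402, x_land=42.702, impact vy=-19.997
  bounce: vy ← 0.77·19.997 = 15.398
Arc 3: start y=0.000, vy=15.398 → t=3.142, apex=12.097, x_land=58.100, impact vy=-15.398
  bounce: vy ← 0.77·15.398 = 11.856
Arc 4: start y=0.000, vy=11.856 → t=2.420, apex=7.172, x_land=69.957, impact vy=-11.856
  bounce: vy ← 0.77·11.856 = 9.129
Arc 5: start y=0.000, vy=9.129 → t=1.863, apex=4.252, x_land=79.086, impact vy=-9.129
  bounce: vy ← 0.77·9.129 = 7.030
Arc 6: start y=0.000, vy=7.030 → t=1.435, apex=2.521, x_land=86.116, impact vy=-7.030
  bounce: vy ← 0.77·7.030 = 5.413

1 4.634 34.411 22.705
2 4.081 20.402 42.702
3 3.142 12.097 58.100
4 2.420 7.172 69.957
5 1.863 4.252 79.086
6 1.435 2.521 86.116
final: 86.116 5.413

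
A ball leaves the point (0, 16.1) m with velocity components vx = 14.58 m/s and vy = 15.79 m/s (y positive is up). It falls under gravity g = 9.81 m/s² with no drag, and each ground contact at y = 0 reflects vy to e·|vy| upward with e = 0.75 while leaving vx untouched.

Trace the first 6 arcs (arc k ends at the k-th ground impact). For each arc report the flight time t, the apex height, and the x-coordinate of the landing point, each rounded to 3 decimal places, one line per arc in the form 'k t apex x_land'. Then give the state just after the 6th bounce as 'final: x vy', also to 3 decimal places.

1 4.033 28.808 58.802
2 3.635 16.204 111.803
3 2.726 9.115 151.553
4 2.045 5.127 181.366
5 1.534 2.884 203.726
6 1.150 1.622 220.496
final: 220.496 4.231

Arc 1: start y=16.100, vy=15.790 → t=4.033, apex=28.808, x_land=58.802, impact vy=-23.774
  bounce: vy ← 0.75·23.774 = 17.831
Arc 2: start y=0.000, vy=17.831 → t=3.635, apex=16.204, x_land=111.803, impact vy=-17.831
  bounce: vy ← 0.75·17.831 = 13.373
Arc 3: start y=0.000, vy=13.373 → t=2.726, apex=9.115, x_land=151.553, impact vy=-13.373
  bounce: vy ← 0.75·13.373 = 10.030
Arc 4: start y=0.000, vy=10.030 → t=2.045, apex=5.127, x_land=181.366, impact vy=-10.030
  bounce: vy ← 0.75·10.030 = 7.522
Arc 5: start y=0.000, vy=7.522 → t=1.534, apex=2.884, x_land=203.726, impact vy=-7.522
  bounce: vy ← 0.75·7.522 = 5.642
Arc 6: start y=0.000, vy=5.642 → t=1.150, apex=1.622, x_land=220.496, impact vy=-5.642
  bounce: vy ← 0.75·5.642 = 4.231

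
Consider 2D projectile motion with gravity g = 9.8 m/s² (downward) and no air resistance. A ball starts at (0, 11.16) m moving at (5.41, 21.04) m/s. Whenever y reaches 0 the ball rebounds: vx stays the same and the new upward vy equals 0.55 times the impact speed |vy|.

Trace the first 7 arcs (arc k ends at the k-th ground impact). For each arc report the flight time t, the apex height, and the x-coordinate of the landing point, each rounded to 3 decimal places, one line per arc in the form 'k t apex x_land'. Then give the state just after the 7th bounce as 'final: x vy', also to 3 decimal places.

Arc 1: start y=11.160, vy=21.040 → t=4.771, apex=33.746, x_land=25.812, impact vy=-25.718
  bounce: vy ← 0.55·25.718 = 14.145
Arc 2: start y=0.000, vy=14.145 → t=2.887, apex=10.208, x_land=41.429, impact vy=-14.145
  bounce: vy ← 0.55·14.145 = 7.780
Arc 3: start y=0.000, vy=7.780 → t=1.588, apex=3.088, x_land=50.019, impact vy=-7.780
  bounce: vy ← 0.55·7.780 = 4.279
Arc 4: start y=0.000, vy=4.279 → t=0.873, apex=0.934, x_land=54.743, impact vy=-4.279
  bounce: vy ← 0.55·4.279 = 2.353
Arc 5: start y=0.000, vy=2.353 → t=0.480, apex=0.283, x_land=57.341, impact vy=-2.353
  bounce: vy ← 0.55·2.353 = 1.294
Arc 6: start y=0.000, vy=1.294 → t=0.264, apex=0.085, x_land=58.770, impact vy=-1.294
  bounce: vy ← 0.55·1.294 = 0.712
Arc 7: start y=0.000, vy=0.712 → t=0.145, apex=0.026, x_land=59.556, impact vy=-0.712
  bounce: vy ← 0.55·0.712 = 0.392

1 4.771 33.746 25.812
2 2.887 10.208 41.429
3 1.588 3.088 50.019
4 0.873 0.934 54.743
5 0.480 0.283 57.341
6 0.264 0.085 58.770
7 0.145 0.026 59.556
final: 59.556 0.392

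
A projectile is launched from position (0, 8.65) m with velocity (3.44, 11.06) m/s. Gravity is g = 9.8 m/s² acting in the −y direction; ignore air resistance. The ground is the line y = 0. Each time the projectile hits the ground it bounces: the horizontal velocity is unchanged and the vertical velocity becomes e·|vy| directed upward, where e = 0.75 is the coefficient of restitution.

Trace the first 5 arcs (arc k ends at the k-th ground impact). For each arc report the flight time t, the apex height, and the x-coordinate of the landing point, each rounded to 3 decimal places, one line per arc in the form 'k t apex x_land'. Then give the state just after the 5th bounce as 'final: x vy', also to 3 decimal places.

1 2.872 14.891 9.879
2 2.615 8.376 18.874
3 1.961 4.712 25.621
4 1.471 2.650 30.681
5 1.103 1.491 34.476
final: 34.476 4.054

Arc 1: start y=8.650, vy=11.060 → t=2.872, apex=14.891, x_land=9.879, impact vy=-17.084
  bounce: vy ← 0.75·17.084 = 12.813
Arc 2: start y=0.000, vy=12.813 → t=2.615, apex=8.376, x_land=18.874, impact vy=-12.813
  bounce: vy ← 0.75·12.813 = 9.610
Arc 3: start y=0.000, vy=9.610 → t=1.961, apex=4.712, x_land=25.621, impact vy=-9.610
  bounce: vy ← 0.75·9.610 = 7.207
Arc 4: start y=0.000, vy=7.207 → t=1.471, apex=2.650, x_land=30.681, impact vy=-7.207
  bounce: vy ← 0.75·7.207 = 5.405
Arc 5: start y=0.000, vy=5.405 → t=1.103, apex=1.491, x_land=34.476, impact vy=-5.405
  bounce: vy ← 0.75·5.405 = 4.054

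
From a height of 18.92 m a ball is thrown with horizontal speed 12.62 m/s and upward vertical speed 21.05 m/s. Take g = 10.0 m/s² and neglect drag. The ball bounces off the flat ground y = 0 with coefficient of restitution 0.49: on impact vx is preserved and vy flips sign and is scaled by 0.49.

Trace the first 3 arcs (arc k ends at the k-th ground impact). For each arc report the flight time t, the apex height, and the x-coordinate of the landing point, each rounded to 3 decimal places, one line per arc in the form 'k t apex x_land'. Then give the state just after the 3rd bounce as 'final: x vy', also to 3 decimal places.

Arc 1: start y=18.920, vy=21.050 → t=4.971, apex=41.075, x_land=62.736, impact vy=-28.662
  bounce: vy ← 0.49·28.662 = 14.044
Arc 2: start y=0.000, vy=14.044 → t=2.809, apex=9.862, x_land=98.184, impact vy=-14.044
  bounce: vy ← 0.49·14.044 = 6.882
Arc 3: start y=0.000, vy=6.882 → t=1.376, apex=2.368, x_land=115.554, impact vy=-6.882
  bounce: vy ← 0.49·6.882 = 3.372

1 4.971 41.075 62.736
2 2.809 9.862 98.184
3 1.376 2.368 115.554
final: 115.554 3.372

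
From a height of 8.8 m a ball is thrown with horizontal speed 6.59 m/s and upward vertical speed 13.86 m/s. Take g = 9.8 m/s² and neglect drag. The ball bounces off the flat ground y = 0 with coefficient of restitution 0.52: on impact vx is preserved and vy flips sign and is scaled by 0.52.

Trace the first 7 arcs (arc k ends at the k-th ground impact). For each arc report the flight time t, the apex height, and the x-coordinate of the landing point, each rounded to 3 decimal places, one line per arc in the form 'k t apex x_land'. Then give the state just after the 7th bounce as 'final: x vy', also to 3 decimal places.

1 3.363 18.601 22.160
2 2.026 5.030 35.513
3 1.054 1.360 42.457
4 0.548 0.368 46.068
5 0.285 0.099 47.945
6 0.148 0.027 48.922
7 0.077 0.007 49.429
final: 49.429 0.196

Arc 1: start y=8.800, vy=13.860 → t=3.363, apex=18.601, x_land=22.160, impact vy=-19.094
  bounce: vy ← 0.52·19.094 = 9.929
Arc 2: start y=0.000, vy=9.929 → t=2.026, apex=5.030, x_land=35.513, impact vy=-9.929
  bounce: vy ← 0.52·9.929 = 5.163
Arc 3: start y=0.000, vy=5.163 → t=1.054, apex=1.360, x_land=42.457, impact vy=-5.163
  bounce: vy ← 0.52·5.163 = 2.685
Arc 4: start y=0.000, vy=2.685 → t=0.548, apex=0.368, x_land=46.068, impact vy=-2.685
  bounce: vy ← 0.52·2.685 = 1.396
Arc 5: start y=0.000, vy=1.396 → t=0.285, apex=0.099, x_land=47.945, impact vy=-1.396
  bounce: vy ← 0.52·1.396 = 0.726
Arc 6: start y=0.000, vy=0.726 → t=0.148, apex=0.027, x_land=48.922, impact vy=-0.726
  bounce: vy ← 0.52·0.726 = 0.377
Arc 7: start y=0.000, vy=0.377 → t=0.077, apex=0.007, x_land=49.429, impact vy=-0.377
  bounce: vy ← 0.52·0.377 = 0.196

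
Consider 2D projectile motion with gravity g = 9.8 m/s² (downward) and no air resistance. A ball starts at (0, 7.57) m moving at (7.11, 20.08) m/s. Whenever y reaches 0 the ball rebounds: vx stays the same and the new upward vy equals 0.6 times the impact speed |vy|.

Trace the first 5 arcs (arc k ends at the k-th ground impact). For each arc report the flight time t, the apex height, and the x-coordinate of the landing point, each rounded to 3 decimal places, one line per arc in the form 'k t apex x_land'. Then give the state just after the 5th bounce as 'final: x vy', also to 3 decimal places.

1 4.445 28.142 31.607
2 2.876 10.131 52.054
3 1.725 3.647 64.322
4 1.035 1.313 71.683
5 0.621 0.473 76.100
final: 76.100 1.826

Arc 1: start y=7.570, vy=20.080 → t=4.445, apex=28.142, x_land=31.607, impact vy=-23.486
  bounce: vy ← 0.6·23.486 = 14.091
Arc 2: start y=0.000, vy=14.091 → t=2.876, apex=10.131, x_land=52.054, impact vy=-14.091
  bounce: vy ← 0.6·14.091 = 8.455
Arc 3: start y=0.000, vy=8.455 → t=1.725, apex=3.647, x_land=64.322, impact vy=-8.455
  bounce: vy ← 0.6·8.455 = 5.073
Arc 4: start y=0.000, vy=5.073 → t=1.035, apex=1.313, x_land=71.683, impact vy=-5.073
  bounce: vy ← 0.6·5.073 = 3.044
Arc 5: start y=0.000, vy=3.044 → t=0.621, apex=0.473, x_land=76.100, impact vy=-3.044
  bounce: vy ← 0.6·3.044 = 1.826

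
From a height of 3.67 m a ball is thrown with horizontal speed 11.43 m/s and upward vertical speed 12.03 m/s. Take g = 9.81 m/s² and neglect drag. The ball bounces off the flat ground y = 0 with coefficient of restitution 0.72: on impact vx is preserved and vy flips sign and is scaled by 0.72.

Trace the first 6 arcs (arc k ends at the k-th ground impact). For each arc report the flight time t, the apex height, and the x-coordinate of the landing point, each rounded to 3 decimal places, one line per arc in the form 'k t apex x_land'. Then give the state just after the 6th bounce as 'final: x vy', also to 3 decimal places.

Arc 1: start y=3.670, vy=12.030 → t=2.727, apex=11.046, x_land=31.169, impact vy=-14.722
  bounce: vy ← 0.72·14.722 = 10.600
Arc 2: start y=0.000, vy=10.600 → t=2.161, apex=5.726, x_land=55.869, impact vy=-10.600
  bounce: vy ← 0.72·10.600 = 7.632
Arc 3: start y=0.000, vy=7.632 → t=1.556, apex=2.969, x_land=73.653, impact vy=-7.632
  bounce: vy ← 0.72·7.632 = 5.495
Arc 4: start y=0.000, vy=5.495 → t=1.120, apex=1.539, x_land=86.458, impact vy=-5.495
  bounce: vy ← 0.72·5.495 = 3.956
Arc 5: start y=0.000, vy=3.956 → t=0.807, apex=0.798, x_land=95.677, impact vy=-3.956
  bounce: vy ← 0.72·3.956 = 2.849
Arc 6: start y=0.000, vy=2.849 → t=0.581, apex=0.414, x_land=102.315, impact vy=-2.849
  bounce: vy ← 0.72·2.849 = 2.051

1 2.727 11.046 31.169
2 2.161 5.726 55.869
3 1.556 2.969 73.653
4 1.120 1.539 86.458
5 0.807 0.798 95.677
6 0.581 0.414 102.315
final: 102.315 2.051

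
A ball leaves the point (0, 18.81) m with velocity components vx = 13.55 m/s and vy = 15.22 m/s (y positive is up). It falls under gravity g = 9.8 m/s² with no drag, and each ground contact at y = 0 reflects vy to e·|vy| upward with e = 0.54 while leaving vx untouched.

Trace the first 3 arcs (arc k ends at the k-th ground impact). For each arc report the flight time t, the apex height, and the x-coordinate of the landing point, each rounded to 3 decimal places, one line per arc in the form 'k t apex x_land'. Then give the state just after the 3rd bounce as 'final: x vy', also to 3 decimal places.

Arc 1: start y=18.810, vy=15.220 → t=4.053, apex=30.629, x_land=54.921, impact vy=-24.502
  bounce: vy ← 0.54·24.502 = 13.231
Arc 2: start y=0.000, vy=13.231 → t=2.700, apex=8.931, x_land=91.508, impact vy=-13.231
  bounce: vy ← 0.54·13.231 = 7.145
Arc 3: start y=0.000, vy=7.145 → t=1.458, apex=2.604, x_land=111.265, impact vy=-7.145
  bounce: vy ← 0.54·7.145 = 3.858

1 4.053 30.629 54.921
2 2.700 8.931 91.508
3 1.458 2.604 111.265
final: 111.265 3.858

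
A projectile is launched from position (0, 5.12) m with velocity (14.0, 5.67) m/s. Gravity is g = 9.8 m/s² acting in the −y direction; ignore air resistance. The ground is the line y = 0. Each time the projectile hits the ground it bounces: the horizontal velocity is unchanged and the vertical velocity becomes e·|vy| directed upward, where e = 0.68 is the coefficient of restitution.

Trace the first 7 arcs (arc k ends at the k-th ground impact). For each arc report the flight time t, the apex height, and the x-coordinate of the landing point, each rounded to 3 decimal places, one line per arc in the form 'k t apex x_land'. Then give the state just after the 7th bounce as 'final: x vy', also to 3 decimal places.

Arc 1: start y=5.120, vy=5.670 → t=1.753, apex=6.760, x_land=24.544, impact vy=-11.511
  bounce: vy ← 0.68·11.511 = 7.827
Arc 2: start y=0.000, vy=7.827 → t=1.597, apex=3.126, x_land=46.908, impact vy=-7.827
  bounce: vy ← 0.68·7.827 = 5.323
Arc 3: start y=0.000, vy=5.323 → t=1.086, apex=1.445, x_land=62.116, impact vy=-5.323
  bounce: vy ← 0.68·5.323 = 3.619
Arc 4: start y=0.000, vy=3.619 → t=0.739, apex=0.668, x_land=72.457, impact vy=-3.619
  bounce: vy ← 0.68·3.619 = 2.461
Arc 5: start y=0.000, vy=2.461 → t=0.502, apex=0.309, x_land=79.489, impact vy=-2.461
  bounce: vy ← 0.68·2.461 = 1.674
Arc 6: start y=0.000, vy=1.674 → t=0.342, apex=0.143, x_land=84.271, impact vy=-1.674
  bounce: vy ← 0.68·1.674 = 1.138
Arc 7: start y=0.000, vy=1.138 → t=0.232, apex=0.066, x_land=87.522, impact vy=-1.138
  bounce: vy ← 0.68·1.138 = 0.774

1 1.753 6.760 24.544
2 1.597 3.126 46.908
3 1.086 1.445 62.116
4 0.739 0.668 72.457
5 0.502 0.309 79.489
6 0.342 0.143 84.271
7 0.232 0.066 87.522
final: 87.522 0.774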